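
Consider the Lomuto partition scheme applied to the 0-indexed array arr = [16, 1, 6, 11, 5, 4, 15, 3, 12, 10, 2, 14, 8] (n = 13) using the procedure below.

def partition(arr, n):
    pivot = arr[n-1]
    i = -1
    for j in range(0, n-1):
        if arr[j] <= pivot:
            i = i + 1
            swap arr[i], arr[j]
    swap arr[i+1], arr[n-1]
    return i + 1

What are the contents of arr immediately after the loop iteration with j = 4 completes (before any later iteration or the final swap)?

pivot = arr[12] = 8; i = -1
j=0: arr[0]=16 > 8 → no swap
j=1: arr[1]=1 ≤ 8 → i=0, swap arr[0],arr[1] → [1, 16, 6, 11, 5, 4, 15, 3, 12, 10, 2, 14, 8]
j=2: arr[2]=6 ≤ 8 → i=1, swap arr[1],arr[2] → [1, 6, 16, 11, 5, 4, 15, 3, 12, 10, 2, 14, 8]
j=3: arr[3]=11 > 8 → no swap
j=4: arr[4]=5 ≤ 8 → i=2, swap arr[2],arr[4] → [1, 6, 5, 11, 16, 4, 15, 3, 12, 10, 2, 14, 8]
(after j=4) arr = [1, 6, 5, 11, 16, 4, 15, 3, 12, 10, 2, 14, 8]

[1, 6, 5, 11, 16, 4, 15, 3, 12, 10, 2, 14, 8]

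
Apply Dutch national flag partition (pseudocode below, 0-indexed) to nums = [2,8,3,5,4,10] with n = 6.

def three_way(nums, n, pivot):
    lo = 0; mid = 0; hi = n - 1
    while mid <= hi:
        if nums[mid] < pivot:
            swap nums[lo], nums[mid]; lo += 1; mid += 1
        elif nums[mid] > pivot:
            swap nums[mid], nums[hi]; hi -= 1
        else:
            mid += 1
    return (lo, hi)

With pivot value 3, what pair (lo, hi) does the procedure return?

(1, 1)

lo=0 mid=0 hi=5
2<3: swap(0,0), lo=1 mid=1 ⇒ [2,8,3,5,4,10]
8>3: swap(1,5), hi=4 ⇒ [2,10,3,5,4,8]
10>3: swap(1,4), hi=3 ⇒ [2,4,3,5,10,8]
4>3: swap(1,3), hi=2 ⇒ [2,5,3,4,10,8]
5>3: swap(1,2), hi=1 ⇒ [2,3,5,4,10,8]
3=3: mid=2
done. lo=1 hi=1; nums=[2,3,5,4,10,8]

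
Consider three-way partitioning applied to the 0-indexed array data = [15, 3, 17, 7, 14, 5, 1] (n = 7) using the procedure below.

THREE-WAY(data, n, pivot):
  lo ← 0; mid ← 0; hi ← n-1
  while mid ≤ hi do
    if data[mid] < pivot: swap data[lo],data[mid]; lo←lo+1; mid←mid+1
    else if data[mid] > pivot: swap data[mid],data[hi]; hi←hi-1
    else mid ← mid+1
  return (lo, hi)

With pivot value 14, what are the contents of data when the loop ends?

lo=0 mid=0 hi=6
15>14: swap(0,6), hi=5 ⇒ [1, 3, 17, 7, 14, 5, 15]
1<14: swap(0,0), lo=1 mid=1 ⇒ [1, 3, 17, 7, 14, 5, 15]
3<14: swap(1,1), lo=2 mid=2 ⇒ [1, 3, 17, 7, 14, 5, 15]
17>14: swap(2,5), hi=4 ⇒ [1, 3, 5, 7, 14, 17, 15]
5<14: swap(2,2), lo=3 mid=3 ⇒ [1, 3, 5, 7, 14, 17, 15]
7<14: swap(3,3), lo=4 mid=4 ⇒ [1, 3, 5, 7, 14, 17, 15]
14=14: mid=5
done. lo=4 hi=4; data=[1, 3, 5, 7, 14, 17, 15]

[1, 3, 5, 7, 14, 17, 15]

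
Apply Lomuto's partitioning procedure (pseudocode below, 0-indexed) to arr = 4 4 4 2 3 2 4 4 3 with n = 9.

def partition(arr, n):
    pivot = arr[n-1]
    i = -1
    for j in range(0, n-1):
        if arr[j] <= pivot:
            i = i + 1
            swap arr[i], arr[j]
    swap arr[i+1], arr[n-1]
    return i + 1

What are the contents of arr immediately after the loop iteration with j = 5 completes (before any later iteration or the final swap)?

2 3 2 4 4 4 4 4 3

pivot=3, i=-1
j=0: 4>3, skip
j=1: 4>3, skip
j=2: 4>3, skip
j=3: 2≤3, i=0, swap(0,3) ⇒ 2 4 4 4 3 2 4 4 3
j=4: 3≤3, i=1, swap(1,4) ⇒ 2 3 4 4 4 2 4 4 3
j=5: 2≤3, i=2, swap(2,5) ⇒ 2 3 2 4 4 4 4 4 3
(after j=5) arr = 2 3 2 4 4 4 4 4 3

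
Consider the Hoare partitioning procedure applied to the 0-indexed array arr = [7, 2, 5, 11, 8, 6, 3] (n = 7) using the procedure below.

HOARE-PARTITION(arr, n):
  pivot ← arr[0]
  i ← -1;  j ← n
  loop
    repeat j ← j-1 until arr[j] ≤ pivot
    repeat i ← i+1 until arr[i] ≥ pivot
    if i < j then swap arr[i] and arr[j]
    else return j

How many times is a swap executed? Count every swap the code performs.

pivot=7
j stops at 6 (3), i stops at 0 (7); swap ⇒ [3, 2, 5, 11, 8, 6, 7]
j stops at 5 (6), i stops at 3 (11); swap ⇒ [3, 2, 5, 6, 8, 11, 7]
j stops at 3, i stops at 4; i≥j ⇒ return 3. arr=[3, 2, 5, 6, 8, 11, 7]

2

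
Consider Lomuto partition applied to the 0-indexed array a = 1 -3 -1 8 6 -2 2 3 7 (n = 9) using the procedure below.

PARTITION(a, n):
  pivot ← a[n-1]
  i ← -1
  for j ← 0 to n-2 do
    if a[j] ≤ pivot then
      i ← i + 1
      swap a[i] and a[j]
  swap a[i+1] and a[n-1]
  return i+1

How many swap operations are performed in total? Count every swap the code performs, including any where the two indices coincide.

pivot=7, i=-1
j=0: 1≤7, i=0, swap(0,0) ⇒ 1 -3 -1 8 6 -2 2 3 7
j=1: -3≤7, i=1, swap(1,1) ⇒ 1 -3 -1 8 6 -2 2 3 7
j=2: -1≤7, i=2, swap(2,2) ⇒ 1 -3 -1 8 6 -2 2 3 7
j=3: 8>7, skip
j=4: 6≤7, i=3, swap(3,4) ⇒ 1 -3 -1 6 8 -2 2 3 7
j=5: -2≤7, i=4, swap(4,5) ⇒ 1 -3 -1 6 -2 8 2 3 7
j=6: 2≤7, i=5, swap(5,6) ⇒ 1 -3 -1 6 -2 2 8 3 7
j=7: 3≤7, i=6, swap(6,7) ⇒ 1 -3 -1 6 -2 2 3 8 7
swap(7,8) ⇒ 1 -3 -1 6 -2 2 3 7 8; return 7

8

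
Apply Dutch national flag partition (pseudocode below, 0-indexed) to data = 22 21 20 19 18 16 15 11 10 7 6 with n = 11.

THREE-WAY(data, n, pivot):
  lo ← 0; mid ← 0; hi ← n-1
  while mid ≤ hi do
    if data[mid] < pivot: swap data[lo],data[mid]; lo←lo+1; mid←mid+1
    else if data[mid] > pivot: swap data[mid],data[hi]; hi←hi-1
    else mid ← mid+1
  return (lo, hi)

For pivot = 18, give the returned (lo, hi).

(6, 6)

lo=0 mid=0 hi=10
22>18: swap(0,10), hi=9 ⇒ 6 21 20 19 18 16 15 11 10 7 22
6<18: swap(0,0), lo=1 mid=1 ⇒ 6 21 20 19 18 16 15 11 10 7 22
21>18: swap(1,9), hi=8 ⇒ 6 7 20 19 18 16 15 11 10 21 22
7<18: swap(1,1), lo=2 mid=2 ⇒ 6 7 20 19 18 16 15 11 10 21 22
20>18: swap(2,8), hi=7 ⇒ 6 7 10 19 18 16 15 11 20 21 22
10<18: swap(2,2), lo=3 mid=3 ⇒ 6 7 10 19 18 16 15 11 20 21 22
19>18: swap(3,7), hi=6 ⇒ 6 7 10 11 18 16 15 19 20 21 22
11<18: swap(3,3), lo=4 mid=4 ⇒ 6 7 10 11 18 16 15 19 20 21 22
18=18: mid=5
16<18: swap(4,5), lo=5 mid=6 ⇒ 6 7 10 11 16 18 15 19 20 21 22
15<18: swap(5,6), lo=6 mid=7 ⇒ 6 7 10 11 16 15 18 19 20 21 22
done. lo=6 hi=6; data=6 7 10 11 16 15 18 19 20 21 22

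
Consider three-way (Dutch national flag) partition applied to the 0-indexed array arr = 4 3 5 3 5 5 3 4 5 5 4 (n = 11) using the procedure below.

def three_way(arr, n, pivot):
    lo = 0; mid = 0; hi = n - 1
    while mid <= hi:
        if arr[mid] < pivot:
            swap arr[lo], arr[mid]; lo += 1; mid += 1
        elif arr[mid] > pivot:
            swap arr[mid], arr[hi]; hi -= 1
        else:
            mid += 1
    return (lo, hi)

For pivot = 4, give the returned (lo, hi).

(3, 5)

pivot = 4; lo=0, mid=0, hi=10
arr[mid]=4=4: mid=1
arr[mid]=3<4: swap arr[0],arr[1]; lo=1,mid=2 → 3 4 5 3 5 5 3 4 5 5 4
arr[mid]=5>4: swap arr[2],arr[10]; hi=9 → 3 4 4 3 5 5 3 4 5 5 5
arr[mid]=4=4: mid=3
arr[mid]=3<4: swap arr[1],arr[3]; lo=2,mid=4 → 3 3 4 4 5 5 3 4 5 5 5
arr[mid]=5>4: swap arr[4],arr[9]; hi=8 → 3 3 4 4 5 5 3 4 5 5 5
arr[mid]=5>4: swap arr[4],arr[8]; hi=7 → 3 3 4 4 5 5 3 4 5 5 5
arr[mid]=5>4: swap arr[4],arr[7]; hi=6 → 3 3 4 4 4 5 3 5 5 5 5
arr[mid]=4=4: mid=5
arr[mid]=5>4: swap arr[5],arr[6]; hi=5 → 3 3 4 4 4 3 5 5 5 5 5
arr[mid]=3<4: swap arr[2],arr[5]; lo=3,mid=6 → 3 3 3 4 4 4 5 5 5 5 5
end: lo=3, hi=5; arr = 3 3 3 4 4 4 5 5 5 5 5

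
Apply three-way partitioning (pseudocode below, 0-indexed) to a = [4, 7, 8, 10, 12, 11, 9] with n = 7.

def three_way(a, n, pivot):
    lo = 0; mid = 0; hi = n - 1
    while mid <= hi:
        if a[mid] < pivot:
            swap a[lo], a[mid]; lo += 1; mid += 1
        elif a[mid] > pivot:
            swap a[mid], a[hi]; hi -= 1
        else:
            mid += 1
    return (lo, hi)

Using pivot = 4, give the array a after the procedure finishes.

[4, 8, 10, 12, 11, 9, 7]

lo=0 mid=0 hi=6
4=4: mid=1
7>4: swap(1,6), hi=5 ⇒ [4, 9, 8, 10, 12, 11, 7]
9>4: swap(1,5), hi=4 ⇒ [4, 11, 8, 10, 12, 9, 7]
11>4: swap(1,4), hi=3 ⇒ [4, 12, 8, 10, 11, 9, 7]
12>4: swap(1,3), hi=2 ⇒ [4, 10, 8, 12, 11, 9, 7]
10>4: swap(1,2), hi=1 ⇒ [4, 8, 10, 12, 11, 9, 7]
8>4: swap(1,1), hi=0 ⇒ [4, 8, 10, 12, 11, 9, 7]
done. lo=0 hi=0; a=[4, 8, 10, 12, 11, 9, 7]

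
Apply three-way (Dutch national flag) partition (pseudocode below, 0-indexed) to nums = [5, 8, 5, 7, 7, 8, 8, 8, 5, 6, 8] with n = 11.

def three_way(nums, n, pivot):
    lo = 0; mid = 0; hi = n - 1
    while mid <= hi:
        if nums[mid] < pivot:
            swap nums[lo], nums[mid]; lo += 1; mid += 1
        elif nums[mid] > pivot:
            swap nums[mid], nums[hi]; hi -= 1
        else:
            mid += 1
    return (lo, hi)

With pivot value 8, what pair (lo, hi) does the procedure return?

lo=0 mid=0 hi=10
5<8: swap(0,0), lo=1 mid=1 ⇒ [5, 8, 5, 7, 7, 8, 8, 8, 5, 6, 8]
8=8: mid=2
5<8: swap(1,2), lo=2 mid=3 ⇒ [5, 5, 8, 7, 7, 8, 8, 8, 5, 6, 8]
7<8: swap(2,3), lo=3 mid=4 ⇒ [5, 5, 7, 8, 7, 8, 8, 8, 5, 6, 8]
7<8: swap(3,4), lo=4 mid=5 ⇒ [5, 5, 7, 7, 8, 8, 8, 8, 5, 6, 8]
8=8: mid=6
8=8: mid=7
8=8: mid=8
5<8: swap(4,8), lo=5 mid=9 ⇒ [5, 5, 7, 7, 5, 8, 8, 8, 8, 6, 8]
6<8: swap(5,9), lo=6 mid=10 ⇒ [5, 5, 7, 7, 5, 6, 8, 8, 8, 8, 8]
8=8: mid=11
done. lo=6 hi=10; nums=[5, 5, 7, 7, 5, 6, 8, 8, 8, 8, 8]

(6, 10)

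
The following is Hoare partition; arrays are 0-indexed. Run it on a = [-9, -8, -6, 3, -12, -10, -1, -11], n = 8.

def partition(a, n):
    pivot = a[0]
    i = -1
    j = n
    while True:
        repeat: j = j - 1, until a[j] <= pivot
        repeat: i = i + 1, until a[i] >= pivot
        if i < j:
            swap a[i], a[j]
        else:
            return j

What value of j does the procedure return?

2

pivot=-9
j stops at 7 (-11), i stops at 0 (-9); swap ⇒ [-11, -8, -6, 3, -12, -10, -1, -9]
j stops at 5 (-10), i stops at 1 (-8); swap ⇒ [-11, -10, -6, 3, -12, -8, -1, -9]
j stops at 4 (-12), i stops at 2 (-6); swap ⇒ [-11, -10, -12, 3, -6, -8, -1, -9]
j stops at 2, i stops at 3; i≥j ⇒ return 2. a=[-11, -10, -12, 3, -6, -8, -1, -9]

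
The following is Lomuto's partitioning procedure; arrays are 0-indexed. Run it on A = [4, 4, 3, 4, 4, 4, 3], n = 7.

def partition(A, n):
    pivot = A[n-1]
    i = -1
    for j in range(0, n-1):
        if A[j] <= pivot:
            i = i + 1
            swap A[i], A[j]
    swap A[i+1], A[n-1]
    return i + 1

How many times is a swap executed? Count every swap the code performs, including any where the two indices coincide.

2

pivot = A[6] = 3; i = -1
j=0: A[0]=4 > 3 → no swap
j=1: A[1]=4 > 3 → no swap
j=2: A[2]=3 ≤ 3 → i=0, swap A[0],A[2] → [3, 4, 4, 4, 4, 4, 3]
j=3: A[3]=4 > 3 → no swap
j=4: A[4]=4 > 3 → no swap
j=5: A[5]=4 > 3 → no swap
final swap A[1],A[6] → [3, 3, 4, 4, 4, 4, 4]; return 1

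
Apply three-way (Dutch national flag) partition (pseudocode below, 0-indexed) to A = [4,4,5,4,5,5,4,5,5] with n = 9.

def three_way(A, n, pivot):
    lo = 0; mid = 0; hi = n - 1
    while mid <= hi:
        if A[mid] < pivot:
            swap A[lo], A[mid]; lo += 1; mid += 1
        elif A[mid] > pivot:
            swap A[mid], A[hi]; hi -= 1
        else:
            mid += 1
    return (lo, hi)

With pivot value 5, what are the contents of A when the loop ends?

pivot = 5; lo=0, mid=0, hi=8
A[mid]=4<5: swap A[0],A[0]; lo=1,mid=1 → [4,4,5,4,5,5,4,5,5]
A[mid]=4<5: swap A[1],A[1]; lo=2,mid=2 → [4,4,5,4,5,5,4,5,5]
A[mid]=5=5: mid=3
A[mid]=4<5: swap A[2],A[3]; lo=3,mid=4 → [4,4,4,5,5,5,4,5,5]
A[mid]=5=5: mid=5
A[mid]=5=5: mid=6
A[mid]=4<5: swap A[3],A[6]; lo=4,mid=7 → [4,4,4,4,5,5,5,5,5]
A[mid]=5=5: mid=8
A[mid]=5=5: mid=9
end: lo=4, hi=8; A = [4,4,4,4,5,5,5,5,5]

[4,4,4,4,5,5,5,5,5]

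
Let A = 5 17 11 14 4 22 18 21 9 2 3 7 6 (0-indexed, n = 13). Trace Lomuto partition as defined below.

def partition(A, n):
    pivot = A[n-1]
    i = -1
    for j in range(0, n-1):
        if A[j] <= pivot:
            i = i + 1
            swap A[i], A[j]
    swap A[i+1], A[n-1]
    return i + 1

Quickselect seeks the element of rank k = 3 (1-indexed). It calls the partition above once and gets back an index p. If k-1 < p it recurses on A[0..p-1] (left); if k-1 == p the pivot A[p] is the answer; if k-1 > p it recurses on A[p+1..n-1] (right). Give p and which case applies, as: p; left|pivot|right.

4; left

pivot=6, i=-1
j=0: 5≤6, i=0, swap(0,0) ⇒ 5 17 11 14 4 22 18 21 9 2 3 7 6
j=1: 17>6, skip
j=2: 11>6, skip
j=3: 14>6, skip
j=4: 4≤6, i=1, swap(1,4) ⇒ 5 4 11 14 17 22 18 21 9 2 3 7 6
j=5: 22>6, skip
j=6: 18>6, skip
j=7: 21>6, skip
j=8: 9>6, skip
j=9: 2≤6, i=2, swap(2,9) ⇒ 5 4 2 14 17 22 18 21 9 11 3 7 6
j=10: 3≤6, i=3, swap(3,10) ⇒ 5 4 2 3 17 22 18 21 9 11 14 7 6
j=11: 7>6, skip
swap(4,12) ⇒ 5 4 2 3 6 22 18 21 9 11 14 7 17; return 4
p = 4; k-1 = 2 < 4 ⇒ left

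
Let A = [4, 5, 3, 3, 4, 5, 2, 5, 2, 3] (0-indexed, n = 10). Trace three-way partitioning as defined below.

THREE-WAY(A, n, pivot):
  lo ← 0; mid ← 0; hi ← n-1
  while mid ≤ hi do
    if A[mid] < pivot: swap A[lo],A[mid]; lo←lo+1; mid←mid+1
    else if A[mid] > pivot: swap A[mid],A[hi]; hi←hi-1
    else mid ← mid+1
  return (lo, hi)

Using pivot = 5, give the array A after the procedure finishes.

[4, 3, 3, 4, 2, 2, 3, 5, 5, 5]

lo=0 mid=0 hi=9
4<5: swap(0,0), lo=1 mid=1 ⇒ [4, 5, 3, 3, 4, 5, 2, 5, 2, 3]
5=5: mid=2
3<5: swap(1,2), lo=2 mid=3 ⇒ [4, 3, 5, 3, 4, 5, 2, 5, 2, 3]
3<5: swap(2,3), lo=3 mid=4 ⇒ [4, 3, 3, 5, 4, 5, 2, 5, 2, 3]
4<5: swap(3,4), lo=4 mid=5 ⇒ [4, 3, 3, 4, 5, 5, 2, 5, 2, 3]
5=5: mid=6
2<5: swap(4,6), lo=5 mid=7 ⇒ [4, 3, 3, 4, 2, 5, 5, 5, 2, 3]
5=5: mid=8
2<5: swap(5,8), lo=6 mid=9 ⇒ [4, 3, 3, 4, 2, 2, 5, 5, 5, 3]
3<5: swap(6,9), lo=7 mid=10 ⇒ [4, 3, 3, 4, 2, 2, 3, 5, 5, 5]
done. lo=7 hi=9; A=[4, 3, 3, 4, 2, 2, 3, 5, 5, 5]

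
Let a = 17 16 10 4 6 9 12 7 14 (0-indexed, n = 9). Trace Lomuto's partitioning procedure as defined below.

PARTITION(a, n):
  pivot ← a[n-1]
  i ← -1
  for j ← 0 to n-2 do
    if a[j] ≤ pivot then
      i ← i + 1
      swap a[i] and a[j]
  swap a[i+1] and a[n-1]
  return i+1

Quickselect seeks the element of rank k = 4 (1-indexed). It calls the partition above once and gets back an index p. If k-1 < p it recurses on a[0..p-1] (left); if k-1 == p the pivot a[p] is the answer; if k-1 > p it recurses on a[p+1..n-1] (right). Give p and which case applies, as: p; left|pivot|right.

6; left

pivot = a[8] = 14; i = -1
j=0: a[0]=17 > 14 → no swap
j=1: a[1]=16 > 14 → no swap
j=2: a[2]=10 ≤ 14 → i=0, swap a[0],a[2] → 10 16 17 4 6 9 12 7 14
j=3: a[3]=4 ≤ 14 → i=1, swap a[1],a[3] → 10 4 17 16 6 9 12 7 14
j=4: a[4]=6 ≤ 14 → i=2, swap a[2],a[4] → 10 4 6 16 17 9 12 7 14
j=5: a[5]=9 ≤ 14 → i=3, swap a[3],a[5] → 10 4 6 9 17 16 12 7 14
j=6: a[6]=12 ≤ 14 → i=4, swap a[4],a[6] → 10 4 6 9 12 16 17 7 14
j=7: a[7]=7 ≤ 14 → i=5, swap a[5],a[7] → 10 4 6 9 12 7 17 16 14
final swap a[6],a[8] → 10 4 6 9 12 7 14 16 17; return 6
p = 6; k-1 = 3 < 6 ⇒ left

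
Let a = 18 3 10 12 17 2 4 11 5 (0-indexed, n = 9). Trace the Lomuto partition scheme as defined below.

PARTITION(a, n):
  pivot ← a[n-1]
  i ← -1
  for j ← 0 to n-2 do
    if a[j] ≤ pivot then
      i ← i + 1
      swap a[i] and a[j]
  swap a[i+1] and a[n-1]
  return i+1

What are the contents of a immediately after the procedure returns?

3 2 4 5 17 18 10 11 12

pivot = a[8] = 5; i = -1
j=0: a[0]=18 > 5 → no swap
j=1: a[1]=3 ≤ 5 → i=0, swap a[0],a[1] → 3 18 10 12 17 2 4 11 5
j=2: a[2]=10 > 5 → no swap
j=3: a[3]=12 > 5 → no swap
j=4: a[4]=17 > 5 → no swap
j=5: a[5]=2 ≤ 5 → i=1, swap a[1],a[5] → 3 2 10 12 17 18 4 11 5
j=6: a[6]=4 ≤ 5 → i=2, swap a[2],a[6] → 3 2 4 12 17 18 10 11 5
j=7: a[7]=11 > 5 → no swap
final swap a[3],a[8] → 3 2 4 5 17 18 10 11 12; return 3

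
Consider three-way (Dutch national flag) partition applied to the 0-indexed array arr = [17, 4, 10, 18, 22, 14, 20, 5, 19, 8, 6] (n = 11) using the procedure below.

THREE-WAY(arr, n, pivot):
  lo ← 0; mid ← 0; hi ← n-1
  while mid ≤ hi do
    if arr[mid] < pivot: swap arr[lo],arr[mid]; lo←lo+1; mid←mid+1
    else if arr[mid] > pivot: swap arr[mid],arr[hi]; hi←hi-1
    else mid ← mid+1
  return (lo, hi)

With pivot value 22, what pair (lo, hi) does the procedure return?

lo=0 mid=0 hi=10
17<22: swap(0,0), lo=1 mid=1 ⇒ [17, 4, 10, 18, 22, 14, 20, 5, 19, 8, 6]
4<22: swap(1,1), lo=2 mid=2 ⇒ [17, 4, 10, 18, 22, 14, 20, 5, 19, 8, 6]
10<22: swap(2,2), lo=3 mid=3 ⇒ [17, 4, 10, 18, 22, 14, 20, 5, 19, 8, 6]
18<22: swap(3,3), lo=4 mid=4 ⇒ [17, 4, 10, 18, 22, 14, 20, 5, 19, 8, 6]
22=22: mid=5
14<22: swap(4,5), lo=5 mid=6 ⇒ [17, 4, 10, 18, 14, 22, 20, 5, 19, 8, 6]
20<22: swap(5,6), lo=6 mid=7 ⇒ [17, 4, 10, 18, 14, 20, 22, 5, 19, 8, 6]
5<22: swap(6,7), lo=7 mid=8 ⇒ [17, 4, 10, 18, 14, 20, 5, 22, 19, 8, 6]
19<22: swap(7,8), lo=8 mid=9 ⇒ [17, 4, 10, 18, 14, 20, 5, 19, 22, 8, 6]
8<22: swap(8,9), lo=9 mid=10 ⇒ [17, 4, 10, 18, 14, 20, 5, 19, 8, 22, 6]
6<22: swap(9,10), lo=10 mid=11 ⇒ [17, 4, 10, 18, 14, 20, 5, 19, 8, 6, 22]
done. lo=10 hi=10; arr=[17, 4, 10, 18, 14, 20, 5, 19, 8, 6, 22]

(10, 10)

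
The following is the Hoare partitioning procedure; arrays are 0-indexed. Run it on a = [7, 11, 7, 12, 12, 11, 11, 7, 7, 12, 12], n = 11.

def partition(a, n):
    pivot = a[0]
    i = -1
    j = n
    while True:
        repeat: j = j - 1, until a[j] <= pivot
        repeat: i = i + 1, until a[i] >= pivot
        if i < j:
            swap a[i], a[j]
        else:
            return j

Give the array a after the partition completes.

[7, 7, 7, 12, 12, 11, 11, 11, 7, 12, 12]

pivot = a[0] = 7; i = -1, j = 11
j→8 (a[8]=7≤7), i→0 (a[0]=7≥7); i<j, swap → [7, 11, 7, 12, 12, 11, 11, 7, 7, 12, 12]
j→7 (a[7]=7≤7), i→1 (a[1]=11≥7); i<j, swap → [7, 7, 7, 12, 12, 11, 11, 11, 7, 12, 12]
j→2, i→2; i≥j, return j=2. a = [7, 7, 7, 12, 12, 11, 11, 11, 7, 12, 12]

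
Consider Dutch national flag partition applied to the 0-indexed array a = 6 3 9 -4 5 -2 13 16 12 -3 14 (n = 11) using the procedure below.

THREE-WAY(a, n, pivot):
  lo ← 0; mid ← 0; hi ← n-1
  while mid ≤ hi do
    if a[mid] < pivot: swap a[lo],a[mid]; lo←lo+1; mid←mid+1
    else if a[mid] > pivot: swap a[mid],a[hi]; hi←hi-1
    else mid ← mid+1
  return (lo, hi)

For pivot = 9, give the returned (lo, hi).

pivot = 9; lo=0, mid=0, hi=10
a[mid]=6<9: swap a[0],a[0]; lo=1,mid=1 → 6 3 9 -4 5 -2 13 16 12 -3 14
a[mid]=3<9: swap a[1],a[1]; lo=2,mid=2 → 6 3 9 -4 5 -2 13 16 12 -3 14
a[mid]=9=9: mid=3
a[mid]=-4<9: swap a[2],a[3]; lo=3,mid=4 → 6 3 -4 9 5 -2 13 16 12 -3 14
a[mid]=5<9: swap a[3],a[4]; lo=4,mid=5 → 6 3 -4 5 9 -2 13 16 12 -3 14
a[mid]=-2<9: swap a[4],a[5]; lo=5,mid=6 → 6 3 -4 5 -2 9 13 16 12 -3 14
a[mid]=13>9: swap a[6],a[10]; hi=9 → 6 3 -4 5 -2 9 14 16 12 -3 13
a[mid]=14>9: swap a[6],a[9]; hi=8 → 6 3 -4 5 -2 9 -3 16 12 14 13
a[mid]=-3<9: swap a[5],a[6]; lo=6,mid=7 → 6 3 -4 5 -2 -3 9 16 12 14 13
a[mid]=16>9: swap a[7],a[8]; hi=7 → 6 3 -4 5 -2 -3 9 12 16 14 13
a[mid]=12>9: swap a[7],a[7]; hi=6 → 6 3 -4 5 -2 -3 9 12 16 14 13
end: lo=6, hi=6; a = 6 3 -4 5 -2 -3 9 12 16 14 13

(6, 6)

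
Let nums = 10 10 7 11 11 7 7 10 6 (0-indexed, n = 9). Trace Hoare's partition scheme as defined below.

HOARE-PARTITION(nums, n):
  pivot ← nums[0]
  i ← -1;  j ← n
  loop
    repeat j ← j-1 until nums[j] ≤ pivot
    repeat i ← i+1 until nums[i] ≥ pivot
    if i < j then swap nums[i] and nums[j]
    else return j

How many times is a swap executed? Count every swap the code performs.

4

pivot = nums[0] = 10; i = -1, j = 9
j→8 (nums[8]=6≤10), i→0 (nums[0]=10≥10); i<j, swap → 6 10 7 11 11 7 7 10 10
j→7 (nums[7]=10≤10), i→1 (nums[1]=10≥10); i<j, swap → 6 10 7 11 11 7 7 10 10
j→6 (nums[6]=7≤10), i→3 (nums[3]=11≥10); i<j, swap → 6 10 7 7 11 7 11 10 10
j→5 (nums[5]=7≤10), i→4 (nums[4]=11≥10); i<j, swap → 6 10 7 7 7 11 11 10 10
j→4, i→5; i≥j, return j=4. nums = 6 10 7 7 7 11 11 10 10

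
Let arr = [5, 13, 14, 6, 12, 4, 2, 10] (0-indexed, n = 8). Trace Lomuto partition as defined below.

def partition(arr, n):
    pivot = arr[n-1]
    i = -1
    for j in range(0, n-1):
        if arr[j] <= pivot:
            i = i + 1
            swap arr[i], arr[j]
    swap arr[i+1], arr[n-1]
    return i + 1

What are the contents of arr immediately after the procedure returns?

[5, 6, 4, 2, 10, 14, 13, 12]

pivot = arr[7] = 10; i = -1
j=0: arr[0]=5 ≤ 10 → i=0, swap arr[0],arr[0] (no change) → [5, 13, 14, 6, 12, 4, 2, 10]
j=1: arr[1]=13 > 10 → no swap
j=2: arr[2]=14 > 10 → no swap
j=3: arr[3]=6 ≤ 10 → i=1, swap arr[1],arr[3] → [5, 6, 14, 13, 12, 4, 2, 10]
j=4: arr[4]=12 > 10 → no swap
j=5: arr[5]=4 ≤ 10 → i=2, swap arr[2],arr[5] → [5, 6, 4, 13, 12, 14, 2, 10]
j=6: arr[6]=2 ≤ 10 → i=3, swap arr[3],arr[6] → [5, 6, 4, 2, 12, 14, 13, 10]
final swap arr[4],arr[7] → [5, 6, 4, 2, 10, 14, 13, 12]; return 4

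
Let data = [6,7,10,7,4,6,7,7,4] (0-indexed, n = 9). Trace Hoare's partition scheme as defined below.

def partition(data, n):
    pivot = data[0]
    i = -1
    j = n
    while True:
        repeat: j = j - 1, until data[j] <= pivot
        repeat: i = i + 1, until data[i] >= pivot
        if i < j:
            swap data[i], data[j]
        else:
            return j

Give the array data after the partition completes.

[4,6,4,7,10,7,7,7,6]

pivot=6
j stops at 8 (4), i stops at 0 (6); swap ⇒ [4,7,10,7,4,6,7,7,6]
j stops at 5 (6), i stops at 1 (7); swap ⇒ [4,6,10,7,4,7,7,7,6]
j stops at 4 (4), i stops at 2 (10); swap ⇒ [4,6,4,7,10,7,7,7,6]
j stops at 2, i stops at 3; i≥j ⇒ return 2. data=[4,6,4,7,10,7,7,7,6]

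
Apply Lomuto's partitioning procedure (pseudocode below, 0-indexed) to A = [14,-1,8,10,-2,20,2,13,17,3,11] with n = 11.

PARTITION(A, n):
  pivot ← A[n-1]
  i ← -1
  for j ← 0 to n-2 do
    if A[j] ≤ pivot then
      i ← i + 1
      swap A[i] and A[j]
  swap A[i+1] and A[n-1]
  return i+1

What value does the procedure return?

pivot = A[10] = 11; i = -1
j=0: A[0]=14 > 11 → no swap
j=1: A[1]=-1 ≤ 11 → i=0, swap A[0],A[1] → [-1,14,8,10,-2,20,2,13,17,3,11]
j=2: A[2]=8 ≤ 11 → i=1, swap A[1],A[2] → [-1,8,14,10,-2,20,2,13,17,3,11]
j=3: A[3]=10 ≤ 11 → i=2, swap A[2],A[3] → [-1,8,10,14,-2,20,2,13,17,3,11]
j=4: A[4]=-2 ≤ 11 → i=3, swap A[3],A[4] → [-1,8,10,-2,14,20,2,13,17,3,11]
j=5: A[5]=20 > 11 → no swap
j=6: A[6]=2 ≤ 11 → i=4, swap A[4],A[6] → [-1,8,10,-2,2,20,14,13,17,3,11]
j=7: A[7]=13 > 11 → no swap
j=8: A[8]=17 > 11 → no swap
j=9: A[9]=3 ≤ 11 → i=5, swap A[5],A[9] → [-1,8,10,-2,2,3,14,13,17,20,11]
final swap A[6],A[10] → [-1,8,10,-2,2,3,11,13,17,20,14]; return 6

6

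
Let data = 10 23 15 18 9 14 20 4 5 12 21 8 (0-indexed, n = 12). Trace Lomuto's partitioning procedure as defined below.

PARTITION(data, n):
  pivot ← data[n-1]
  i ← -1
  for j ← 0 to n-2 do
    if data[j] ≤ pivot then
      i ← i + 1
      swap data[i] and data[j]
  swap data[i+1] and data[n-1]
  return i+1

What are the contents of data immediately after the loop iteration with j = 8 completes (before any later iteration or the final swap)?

pivot = data[11] = 8; i = -1
j=0: data[0]=10 > 8 → no swap
j=1: data[1]=23 > 8 → no swap
j=2: data[2]=15 > 8 → no swap
j=3: data[3]=18 > 8 → no swap
j=4: data[4]=9 > 8 → no swap
j=5: data[5]=14 > 8 → no swap
j=6: data[6]=20 > 8 → no swap
j=7: data[7]=4 ≤ 8 → i=0, swap data[0],data[7] → 4 23 15 18 9 14 20 10 5 12 21 8
j=8: data[8]=5 ≤ 8 → i=1, swap data[1],data[8] → 4 5 15 18 9 14 20 10 23 12 21 8
(after j=8) data = 4 5 15 18 9 14 20 10 23 12 21 8

4 5 15 18 9 14 20 10 23 12 21 8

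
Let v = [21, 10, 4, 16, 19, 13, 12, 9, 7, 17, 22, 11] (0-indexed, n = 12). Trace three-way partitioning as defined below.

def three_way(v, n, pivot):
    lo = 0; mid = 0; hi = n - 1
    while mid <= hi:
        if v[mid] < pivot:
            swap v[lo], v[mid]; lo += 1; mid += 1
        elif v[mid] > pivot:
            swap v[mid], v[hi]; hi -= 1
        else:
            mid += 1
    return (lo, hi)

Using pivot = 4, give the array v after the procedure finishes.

[4, 10, 16, 19, 13, 12, 9, 7, 17, 22, 11, 21]

pivot = 4; lo=0, mid=0, hi=11
v[mid]=21>4: swap v[0],v[11]; hi=10 → [11, 10, 4, 16, 19, 13, 12, 9, 7, 17, 22, 21]
v[mid]=11>4: swap v[0],v[10]; hi=9 → [22, 10, 4, 16, 19, 13, 12, 9, 7, 17, 11, 21]
v[mid]=22>4: swap v[0],v[9]; hi=8 → [17, 10, 4, 16, 19, 13, 12, 9, 7, 22, 11, 21]
v[mid]=17>4: swap v[0],v[8]; hi=7 → [7, 10, 4, 16, 19, 13, 12, 9, 17, 22, 11, 21]
v[mid]=7>4: swap v[0],v[7]; hi=6 → [9, 10, 4, 16, 19, 13, 12, 7, 17, 22, 11, 21]
v[mid]=9>4: swap v[0],v[6]; hi=5 → [12, 10, 4, 16, 19, 13, 9, 7, 17, 22, 11, 21]
v[mid]=12>4: swap v[0],v[5]; hi=4 → [13, 10, 4, 16, 19, 12, 9, 7, 17, 22, 11, 21]
v[mid]=13>4: swap v[0],v[4]; hi=3 → [19, 10, 4, 16, 13, 12, 9, 7, 17, 22, 11, 21]
v[mid]=19>4: swap v[0],v[3]; hi=2 → [16, 10, 4, 19, 13, 12, 9, 7, 17, 22, 11, 21]
v[mid]=16>4: swap v[0],v[2]; hi=1 → [4, 10, 16, 19, 13, 12, 9, 7, 17, 22, 11, 21]
v[mid]=4=4: mid=1
v[mid]=10>4: swap v[1],v[1]; hi=0 → [4, 10, 16, 19, 13, 12, 9, 7, 17, 22, 11, 21]
end: lo=0, hi=0; v = [4, 10, 16, 19, 13, 12, 9, 7, 17, 22, 11, 21]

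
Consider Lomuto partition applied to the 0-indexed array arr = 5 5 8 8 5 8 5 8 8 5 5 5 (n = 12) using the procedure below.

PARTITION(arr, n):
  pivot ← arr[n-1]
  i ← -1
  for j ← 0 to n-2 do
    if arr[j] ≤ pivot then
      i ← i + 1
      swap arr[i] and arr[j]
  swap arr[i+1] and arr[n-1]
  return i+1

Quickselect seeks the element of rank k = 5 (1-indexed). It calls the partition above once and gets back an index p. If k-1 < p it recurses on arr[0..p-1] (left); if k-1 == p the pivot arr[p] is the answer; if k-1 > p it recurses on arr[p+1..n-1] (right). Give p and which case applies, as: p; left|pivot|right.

6; left

pivot = arr[11] = 5; i = -1
j=0: arr[0]=5 ≤ 5 → i=0, swap arr[0],arr[0] (no change) → 5 5 8 8 5 8 5 8 8 5 5 5
j=1: arr[1]=5 ≤ 5 → i=1, swap arr[1],arr[1] (no change) → 5 5 8 8 5 8 5 8 8 5 5 5
j=2: arr[2]=8 > 5 → no swap
j=3: arr[3]=8 > 5 → no swap
j=4: arr[4]=5 ≤ 5 → i=2, swap arr[2],arr[4] → 5 5 5 8 8 8 5 8 8 5 5 5
j=5: arr[5]=8 > 5 → no swap
j=6: arr[6]=5 ≤ 5 → i=3, swap arr[3],arr[6] → 5 5 5 5 8 8 8 8 8 5 5 5
j=7: arr[7]=8 > 5 → no swap
j=8: arr[8]=8 > 5 → no swap
j=9: arr[9]=5 ≤ 5 → i=4, swap arr[4],arr[9] → 5 5 5 5 5 8 8 8 8 8 5 5
j=10: arr[10]=5 ≤ 5 → i=5, swap arr[5],arr[10] → 5 5 5 5 5 5 8 8 8 8 8 5
final swap arr[6],arr[11] → 5 5 5 5 5 5 5 8 8 8 8 8; return 6
p = 6; k-1 = 4 < 6 ⇒ left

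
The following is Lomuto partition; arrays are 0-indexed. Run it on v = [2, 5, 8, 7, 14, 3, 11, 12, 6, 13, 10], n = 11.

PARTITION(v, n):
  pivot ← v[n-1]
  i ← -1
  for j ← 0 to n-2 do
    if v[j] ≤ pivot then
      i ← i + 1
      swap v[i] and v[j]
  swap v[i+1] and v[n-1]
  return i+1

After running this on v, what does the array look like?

pivot = v[10] = 10; i = -1
j=0: v[0]=2 ≤ 10 → i=0, swap v[0],v[0] (no change) → [2, 5, 8, 7, 14, 3, 11, 12, 6, 13, 10]
j=1: v[1]=5 ≤ 10 → i=1, swap v[1],v[1] (no change) → [2, 5, 8, 7, 14, 3, 11, 12, 6, 13, 10]
j=2: v[2]=8 ≤ 10 → i=2, swap v[2],v[2] (no change) → [2, 5, 8, 7, 14, 3, 11, 12, 6, 13, 10]
j=3: v[3]=7 ≤ 10 → i=3, swap v[3],v[3] (no change) → [2, 5, 8, 7, 14, 3, 11, 12, 6, 13, 10]
j=4: v[4]=14 > 10 → no swap
j=5: v[5]=3 ≤ 10 → i=4, swap v[4],v[5] → [2, 5, 8, 7, 3, 14, 11, 12, 6, 13, 10]
j=6: v[6]=11 > 10 → no swap
j=7: v[7]=12 > 10 → no swap
j=8: v[8]=6 ≤ 10 → i=5, swap v[5],v[8] → [2, 5, 8, 7, 3, 6, 11, 12, 14, 13, 10]
j=9: v[9]=13 > 10 → no swap
final swap v[6],v[10] → [2, 5, 8, 7, 3, 6, 10, 12, 14, 13, 11]; return 6

[2, 5, 8, 7, 3, 6, 10, 12, 14, 13, 11]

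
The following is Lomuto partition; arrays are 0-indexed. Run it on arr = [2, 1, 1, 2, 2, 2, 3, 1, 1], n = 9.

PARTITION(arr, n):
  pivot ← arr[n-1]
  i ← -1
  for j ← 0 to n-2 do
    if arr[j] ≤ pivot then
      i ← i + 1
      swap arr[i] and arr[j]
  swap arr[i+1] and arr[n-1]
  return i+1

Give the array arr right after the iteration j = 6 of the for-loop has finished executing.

pivot=1, i=-1
j=0: 2>1, skip
j=1: 1≤1, i=0, swap(0,1) ⇒ [1, 2, 1, 2, 2, 2, 3, 1, 1]
j=2: 1≤1, i=1, swap(1,2) ⇒ [1, 1, 2, 2, 2, 2, 3, 1, 1]
j=3: 2>1, skip
j=4: 2>1, skip
j=5: 2>1, skip
j=6: 3>1, skip
(after j=6) arr = [1, 1, 2, 2, 2, 2, 3, 1, 1]

[1, 1, 2, 2, 2, 2, 3, 1, 1]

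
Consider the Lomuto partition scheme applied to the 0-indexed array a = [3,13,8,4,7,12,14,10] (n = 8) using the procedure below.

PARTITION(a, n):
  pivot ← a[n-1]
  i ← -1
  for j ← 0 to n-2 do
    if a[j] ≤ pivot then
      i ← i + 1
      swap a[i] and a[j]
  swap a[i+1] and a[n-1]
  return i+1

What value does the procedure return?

pivot=10, i=-1
j=0: 3≤10, i=0, swap(0,0) ⇒ [3,13,8,4,7,12,14,10]
j=1: 13>10, skip
j=2: 8≤10, i=1, swap(1,2) ⇒ [3,8,13,4,7,12,14,10]
j=3: 4≤10, i=2, swap(2,3) ⇒ [3,8,4,13,7,12,14,10]
j=4: 7≤10, i=3, swap(3,4) ⇒ [3,8,4,7,13,12,14,10]
j=5: 12>10, skip
j=6: 14>10, skip
swap(4,7) ⇒ [3,8,4,7,10,12,14,13]; return 4

4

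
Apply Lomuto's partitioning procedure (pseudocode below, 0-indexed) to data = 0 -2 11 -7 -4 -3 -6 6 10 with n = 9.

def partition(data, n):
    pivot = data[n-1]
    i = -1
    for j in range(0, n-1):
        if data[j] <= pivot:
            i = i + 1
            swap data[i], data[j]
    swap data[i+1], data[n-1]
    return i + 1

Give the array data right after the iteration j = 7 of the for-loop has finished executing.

0 -2 -7 -4 -3 -6 6 11 10

pivot = data[8] = 10; i = -1
j=0: data[0]=0 ≤ 10 → i=0, swap data[0],data[0] (no change) → 0 -2 11 -7 -4 -3 -6 6 10
j=1: data[1]=-2 ≤ 10 → i=1, swap data[1],data[1] (no change) → 0 -2 11 -7 -4 -3 -6 6 10
j=2: data[2]=11 > 10 → no swap
j=3: data[3]=-7 ≤ 10 → i=2, swap data[2],data[3] → 0 -2 -7 11 -4 -3 -6 6 10
j=4: data[4]=-4 ≤ 10 → i=3, swap data[3],data[4] → 0 -2 -7 -4 11 -3 -6 6 10
j=5: data[5]=-3 ≤ 10 → i=4, swap data[4],data[5] → 0 -2 -7 -4 -3 11 -6 6 10
j=6: data[6]=-6 ≤ 10 → i=5, swap data[5],data[6] → 0 -2 -7 -4 -3 -6 11 6 10
j=7: data[7]=6 ≤ 10 → i=6, swap data[6],data[7] → 0 -2 -7 -4 -3 -6 6 11 10
(after j=7) data = 0 -2 -7 -4 -3 -6 6 11 10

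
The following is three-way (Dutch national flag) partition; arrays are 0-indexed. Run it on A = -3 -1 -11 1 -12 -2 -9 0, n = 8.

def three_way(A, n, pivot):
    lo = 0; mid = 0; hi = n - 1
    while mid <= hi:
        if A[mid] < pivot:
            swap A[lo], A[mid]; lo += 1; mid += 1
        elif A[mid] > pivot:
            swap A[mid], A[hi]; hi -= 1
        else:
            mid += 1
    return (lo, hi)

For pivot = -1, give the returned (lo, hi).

pivot = -1; lo=0, mid=0, hi=7
A[mid]=-3<-1: swap A[0],A[0]; lo=1,mid=1 → -3 -1 -11 1 -12 -2 -9 0
A[mid]=-1=-1: mid=2
A[mid]=-11<-1: swap A[1],A[2]; lo=2,mid=3 → -3 -11 -1 1 -12 -2 -9 0
A[mid]=1>-1: swap A[3],A[7]; hi=6 → -3 -11 -1 0 -12 -2 -9 1
A[mid]=0>-1: swap A[3],A[6]; hi=5 → -3 -11 -1 -9 -12 -2 0 1
A[mid]=-9<-1: swap A[2],A[3]; lo=3,mid=4 → -3 -11 -9 -1 -12 -2 0 1
A[mid]=-12<-1: swap A[3],A[4]; lo=4,mid=5 → -3 -11 -9 -12 -1 -2 0 1
A[mid]=-2<-1: swap A[4],A[5]; lo=5,mid=6 → -3 -11 -9 -12 -2 -1 0 1
end: lo=5, hi=5; A = -3 -11 -9 -12 -2 -1 0 1

(5, 5)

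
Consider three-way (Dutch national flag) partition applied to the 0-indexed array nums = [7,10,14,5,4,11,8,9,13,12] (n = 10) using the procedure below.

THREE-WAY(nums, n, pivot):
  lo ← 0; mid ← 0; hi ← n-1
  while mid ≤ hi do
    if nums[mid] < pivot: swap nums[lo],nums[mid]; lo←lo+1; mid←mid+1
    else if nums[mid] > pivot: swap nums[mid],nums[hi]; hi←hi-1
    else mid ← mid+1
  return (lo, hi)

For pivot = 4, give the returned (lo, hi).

(0, 0)

lo=0 mid=0 hi=9
7>4: swap(0,9), hi=8 ⇒ [12,10,14,5,4,11,8,9,13,7]
12>4: swap(0,8), hi=7 ⇒ [13,10,14,5,4,11,8,9,12,7]
13>4: swap(0,7), hi=6 ⇒ [9,10,14,5,4,11,8,13,12,7]
9>4: swap(0,6), hi=5 ⇒ [8,10,14,5,4,11,9,13,12,7]
8>4: swap(0,5), hi=4 ⇒ [11,10,14,5,4,8,9,13,12,7]
11>4: swap(0,4), hi=3 ⇒ [4,10,14,5,11,8,9,13,12,7]
4=4: mid=1
10>4: swap(1,3), hi=2 ⇒ [4,5,14,10,11,8,9,13,12,7]
5>4: swap(1,2), hi=1 ⇒ [4,14,5,10,11,8,9,13,12,7]
14>4: swap(1,1), hi=0 ⇒ [4,14,5,10,11,8,9,13,12,7]
done. lo=0 hi=0; nums=[4,14,5,10,11,8,9,13,12,7]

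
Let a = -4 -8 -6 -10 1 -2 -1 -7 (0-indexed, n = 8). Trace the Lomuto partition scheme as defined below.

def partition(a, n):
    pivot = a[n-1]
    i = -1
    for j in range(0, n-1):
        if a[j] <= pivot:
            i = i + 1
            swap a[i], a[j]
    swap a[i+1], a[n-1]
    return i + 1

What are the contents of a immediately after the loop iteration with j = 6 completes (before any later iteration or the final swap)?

-8 -10 -6 -4 1 -2 -1 -7

pivot = a[7] = -7; i = -1
j=0: a[0]=-4 > -7 → no swap
j=1: a[1]=-8 ≤ -7 → i=0, swap a[0],a[1] → -8 -4 -6 -10 1 -2 -1 -7
j=2: a[2]=-6 > -7 → no swap
j=3: a[3]=-10 ≤ -7 → i=1, swap a[1],a[3] → -8 -10 -6 -4 1 -2 -1 -7
j=4: a[4]=1 > -7 → no swap
j=5: a[5]=-2 > -7 → no swap
j=6: a[6]=-1 > -7 → no swap
(after j=6) a = -8 -10 -6 -4 1 -2 -1 -7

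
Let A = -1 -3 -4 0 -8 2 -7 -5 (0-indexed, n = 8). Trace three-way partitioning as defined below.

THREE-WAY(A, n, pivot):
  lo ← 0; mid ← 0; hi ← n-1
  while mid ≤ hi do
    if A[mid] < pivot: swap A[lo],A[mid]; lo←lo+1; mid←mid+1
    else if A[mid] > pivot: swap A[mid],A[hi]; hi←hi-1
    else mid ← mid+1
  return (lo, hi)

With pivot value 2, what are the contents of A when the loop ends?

lo=0 mid=0 hi=7
-1<2: swap(0,0), lo=1 mid=1 ⇒ -1 -3 -4 0 -8 2 -7 -5
-3<2: swap(1,1), lo=2 mid=2 ⇒ -1 -3 -4 0 -8 2 -7 -5
-4<2: swap(2,2), lo=3 mid=3 ⇒ -1 -3 -4 0 -8 2 -7 -5
0<2: swap(3,3), lo=4 mid=4 ⇒ -1 -3 -4 0 -8 2 -7 -5
-8<2: swap(4,4), lo=5 mid=5 ⇒ -1 -3 -4 0 -8 2 -7 -5
2=2: mid=6
-7<2: swap(5,6), lo=6 mid=7 ⇒ -1 -3 -4 0 -8 -7 2 -5
-5<2: swap(6,7), lo=7 mid=8 ⇒ -1 -3 -4 0 -8 -7 -5 2
done. lo=7 hi=7; A=-1 -3 -4 0 -8 -7 -5 2

-1 -3 -4 0 -8 -7 -5 2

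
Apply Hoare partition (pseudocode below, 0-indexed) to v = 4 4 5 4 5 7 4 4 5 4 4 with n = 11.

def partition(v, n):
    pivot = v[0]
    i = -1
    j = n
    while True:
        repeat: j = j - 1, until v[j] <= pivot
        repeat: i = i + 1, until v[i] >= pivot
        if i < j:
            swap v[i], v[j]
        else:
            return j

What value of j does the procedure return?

pivot=4
j stops at 10 (4), i stops at 0 (4); swap ⇒ 4 4 5 4 5 7 4 4 5 4 4
j stops at 9 (4), i stops at 1 (4); swap ⇒ 4 4 5 4 5 7 4 4 5 4 4
j stops at 7 (4), i stops at 2 (5); swap ⇒ 4 4 4 4 5 7 4 5 5 4 4
j stops at 6 (4), i stops at 3 (4); swap ⇒ 4 4 4 4 5 7 4 5 5 4 4
j stops at 3, i stops at 4; i≥j ⇒ return 3. v=4 4 4 4 5 7 4 5 5 4 4

3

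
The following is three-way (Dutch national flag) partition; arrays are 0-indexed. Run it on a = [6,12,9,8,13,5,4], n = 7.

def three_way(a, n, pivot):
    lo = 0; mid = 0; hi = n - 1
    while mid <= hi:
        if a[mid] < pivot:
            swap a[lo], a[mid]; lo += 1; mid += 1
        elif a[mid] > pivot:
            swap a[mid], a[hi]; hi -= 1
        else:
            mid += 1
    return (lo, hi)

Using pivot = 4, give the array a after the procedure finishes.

pivot = 4; lo=0, mid=0, hi=6
a[mid]=6>4: swap a[0],a[6]; hi=5 → [4,12,9,8,13,5,6]
a[mid]=4=4: mid=1
a[mid]=12>4: swap a[1],a[5]; hi=4 → [4,5,9,8,13,12,6]
a[mid]=5>4: swap a[1],a[4]; hi=3 → [4,13,9,8,5,12,6]
a[mid]=13>4: swap a[1],a[3]; hi=2 → [4,8,9,13,5,12,6]
a[mid]=8>4: swap a[1],a[2]; hi=1 → [4,9,8,13,5,12,6]
a[mid]=9>4: swap a[1],a[1]; hi=0 → [4,9,8,13,5,12,6]
end: lo=0, hi=0; a = [4,9,8,13,5,12,6]

[4,9,8,13,5,12,6]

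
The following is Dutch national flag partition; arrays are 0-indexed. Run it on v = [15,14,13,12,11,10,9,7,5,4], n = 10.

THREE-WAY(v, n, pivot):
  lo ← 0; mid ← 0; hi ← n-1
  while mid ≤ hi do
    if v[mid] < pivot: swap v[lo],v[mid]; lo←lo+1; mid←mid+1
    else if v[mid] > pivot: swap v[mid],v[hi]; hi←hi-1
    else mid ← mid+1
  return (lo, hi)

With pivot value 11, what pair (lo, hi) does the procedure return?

(5, 5)

lo=0 mid=0 hi=9
15>11: swap(0,9), hi=8 ⇒ [4,14,13,12,11,10,9,7,5,15]
4<11: swap(0,0), lo=1 mid=1 ⇒ [4,14,13,12,11,10,9,7,5,15]
14>11: swap(1,8), hi=7 ⇒ [4,5,13,12,11,10,9,7,14,15]
5<11: swap(1,1), lo=2 mid=2 ⇒ [4,5,13,12,11,10,9,7,14,15]
13>11: swap(2,7), hi=6 ⇒ [4,5,7,12,11,10,9,13,14,15]
7<11: swap(2,2), lo=3 mid=3 ⇒ [4,5,7,12,11,10,9,13,14,15]
12>11: swap(3,6), hi=5 ⇒ [4,5,7,9,11,10,12,13,14,15]
9<11: swap(3,3), lo=4 mid=4 ⇒ [4,5,7,9,11,10,12,13,14,15]
11=11: mid=5
10<11: swap(4,5), lo=5 mid=6 ⇒ [4,5,7,9,10,11,12,13,14,15]
done. lo=5 hi=5; v=[4,5,7,9,10,11,12,13,14,15]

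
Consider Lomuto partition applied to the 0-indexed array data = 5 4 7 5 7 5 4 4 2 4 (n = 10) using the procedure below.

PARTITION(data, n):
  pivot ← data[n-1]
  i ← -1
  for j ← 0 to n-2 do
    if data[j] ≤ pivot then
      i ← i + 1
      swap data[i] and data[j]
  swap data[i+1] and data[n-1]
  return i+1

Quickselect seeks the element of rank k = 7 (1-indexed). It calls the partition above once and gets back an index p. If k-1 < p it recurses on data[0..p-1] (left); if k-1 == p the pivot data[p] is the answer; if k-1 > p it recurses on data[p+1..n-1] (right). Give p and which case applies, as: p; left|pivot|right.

pivot=4, i=-1
j=0: 5>4, skip
j=1: 4≤4, i=0, swap(0,1) ⇒ 4 5 7 5 7 5 4 4 2 4
j=2: 7>4, skip
j=3: 5>4, skip
j=4: 7>4, skip
j=5: 5>4, skip
j=6: 4≤4, i=1, swap(1,6) ⇒ 4 4 7 5 7 5 5 4 2 4
j=7: 4≤4, i=2, swap(2,7) ⇒ 4 4 4 5 7 5 5 7 2 4
j=8: 2≤4, i=3, swap(3,8) ⇒ 4 4 4 2 7 5 5 7 5 4
swap(4,9) ⇒ 4 4 4 2 4 5 5 7 5 7; return 4
p = 4; k-1 = 6 > 4 ⇒ right

4; right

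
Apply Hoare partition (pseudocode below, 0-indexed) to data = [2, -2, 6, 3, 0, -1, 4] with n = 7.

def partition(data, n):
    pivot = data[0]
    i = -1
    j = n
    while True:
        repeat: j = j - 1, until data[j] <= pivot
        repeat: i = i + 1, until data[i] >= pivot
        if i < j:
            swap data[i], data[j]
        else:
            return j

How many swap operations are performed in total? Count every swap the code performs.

2

pivot = data[0] = 2; i = -1, j = 7
j→5 (data[5]=-1≤2), i→0 (data[0]=2≥2); i<j, swap → [-1, -2, 6, 3, 0, 2, 4]
j→4 (data[4]=0≤2), i→2 (data[2]=6≥2); i<j, swap → [-1, -2, 0, 3, 6, 2, 4]
j→2, i→3; i≥j, return j=2. data = [-1, -2, 0, 3, 6, 2, 4]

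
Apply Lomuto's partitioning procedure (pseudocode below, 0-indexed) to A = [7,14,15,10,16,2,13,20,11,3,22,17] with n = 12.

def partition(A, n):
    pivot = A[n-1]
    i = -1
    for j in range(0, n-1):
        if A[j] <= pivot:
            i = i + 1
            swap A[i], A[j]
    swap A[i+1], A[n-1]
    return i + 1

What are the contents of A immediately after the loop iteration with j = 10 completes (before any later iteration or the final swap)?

pivot=17, i=-1
j=0: 7≤17, i=0, swap(0,0) ⇒ [7,14,15,10,16,2,13,20,11,3,22,17]
j=1: 14≤17, i=1, swap(1,1) ⇒ [7,14,15,10,16,2,13,20,11,3,22,17]
j=2: 15≤17, i=2, swap(2,2) ⇒ [7,14,15,10,16,2,13,20,11,3,22,17]
j=3: 10≤17, i=3, swap(3,3) ⇒ [7,14,15,10,16,2,13,20,11,3,22,17]
j=4: 16≤17, i=4, swap(4,4) ⇒ [7,14,15,10,16,2,13,20,11,3,22,17]
j=5: 2≤17, i=5, swap(5,5) ⇒ [7,14,15,10,16,2,13,20,11,3,22,17]
j=6: 13≤17, i=6, swap(6,6) ⇒ [7,14,15,10,16,2,13,20,11,3,22,17]
j=7: 20>17, skip
j=8: 11≤17, i=7, swap(7,8) ⇒ [7,14,15,10,16,2,13,11,20,3,22,17]
j=9: 3≤17, i=8, swap(8,9) ⇒ [7,14,15,10,16,2,13,11,3,20,22,17]
j=10: 22>17, skip
(after j=10) A = [7,14,15,10,16,2,13,11,3,20,22,17]

[7,14,15,10,16,2,13,11,3,20,22,17]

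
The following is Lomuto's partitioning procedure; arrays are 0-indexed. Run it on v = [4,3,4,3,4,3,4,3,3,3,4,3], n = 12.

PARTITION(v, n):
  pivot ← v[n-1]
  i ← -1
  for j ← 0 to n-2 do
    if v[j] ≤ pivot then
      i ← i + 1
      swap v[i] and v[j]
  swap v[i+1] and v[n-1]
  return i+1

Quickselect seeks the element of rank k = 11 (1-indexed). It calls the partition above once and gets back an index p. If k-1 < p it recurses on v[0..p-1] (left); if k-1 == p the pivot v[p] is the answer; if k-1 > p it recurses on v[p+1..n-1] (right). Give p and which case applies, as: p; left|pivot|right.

pivot = v[11] = 3; i = -1
j=0: v[0]=4 > 3 → no swap
j=1: v[1]=3 ≤ 3 → i=0, swap v[0],v[1] → [3,4,4,3,4,3,4,3,3,3,4,3]
j=2: v[2]=4 > 3 → no swap
j=3: v[3]=3 ≤ 3 → i=1, swap v[1],v[3] → [3,3,4,4,4,3,4,3,3,3,4,3]
j=4: v[4]=4 > 3 → no swap
j=5: v[5]=3 ≤ 3 → i=2, swap v[2],v[5] → [3,3,3,4,4,4,4,3,3,3,4,3]
j=6: v[6]=4 > 3 → no swap
j=7: v[7]=3 ≤ 3 → i=3, swap v[3],v[7] → [3,3,3,3,4,4,4,4,3,3,4,3]
j=8: v[8]=3 ≤ 3 → i=4, swap v[4],v[8] → [3,3,3,3,3,4,4,4,4,3,4,3]
j=9: v[9]=3 ≤ 3 → i=5, swap v[5],v[9] → [3,3,3,3,3,3,4,4,4,4,4,3]
j=10: v[10]=4 > 3 → no swap
final swap v[6],v[11] → [3,3,3,3,3,3,3,4,4,4,4,4]; return 6
p = 6; k-1 = 10 > 6 ⇒ right

6; right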